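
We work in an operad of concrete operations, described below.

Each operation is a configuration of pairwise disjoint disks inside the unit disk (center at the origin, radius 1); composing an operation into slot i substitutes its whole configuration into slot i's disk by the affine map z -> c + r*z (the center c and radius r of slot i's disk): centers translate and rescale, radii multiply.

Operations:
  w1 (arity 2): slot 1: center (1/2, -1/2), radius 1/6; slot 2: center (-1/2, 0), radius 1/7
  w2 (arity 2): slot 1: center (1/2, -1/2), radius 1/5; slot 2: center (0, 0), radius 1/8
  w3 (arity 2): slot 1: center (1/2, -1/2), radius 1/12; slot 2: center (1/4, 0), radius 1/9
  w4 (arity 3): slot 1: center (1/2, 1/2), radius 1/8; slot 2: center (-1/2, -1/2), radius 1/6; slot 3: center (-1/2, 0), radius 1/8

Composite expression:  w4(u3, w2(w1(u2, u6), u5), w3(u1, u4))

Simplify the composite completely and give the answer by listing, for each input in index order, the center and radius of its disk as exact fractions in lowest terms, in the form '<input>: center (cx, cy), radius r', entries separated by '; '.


u1: center (-7/16, -1/16), radius 1/96; u2: center (-2/5, -3/5), radius 1/180; u3: center (1/2, 1/2), radius 1/8; u4: center (-15/32, 0), radius 1/72; u5: center (-1/2, -1/2), radius 1/48; u6: center (-13/30, -7/12), radius 1/210

Nesting under w4 composes maps z -> c + r*z down each u-path.
input u3: applying the 1 nested substitution gives center (1/2, 1/2), radius 1/8
input u2: applying the 3 nested substitutions gives center (-2/5, -3/5), radius 1/180
input u6: applying the 3 nested substitutions gives center (-13/30, -7/12), radius 1/210
input u5: applying the 2 nested substitutions gives center (-1/2, -1/2), radius 1/48
input u1: applying the 2 nested substitutions gives center (-7/16, -1/16), radius 1/96
input u4: applying the 2 nested substitutions gives center (-15/32, 0), radius 1/72


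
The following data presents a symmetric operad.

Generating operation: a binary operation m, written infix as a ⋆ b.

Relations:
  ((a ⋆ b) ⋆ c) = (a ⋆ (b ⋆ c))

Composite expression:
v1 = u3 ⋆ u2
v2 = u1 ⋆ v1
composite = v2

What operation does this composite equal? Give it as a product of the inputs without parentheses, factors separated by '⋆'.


u1 ⋆ u3 ⋆ u2

Under associativity of m, the answer is the u's in reading order.
(u3 ⋆ u2) spells out as u3 ⋆ u2
(u1 ⋆ (u3 ⋆ u2)) spells out as u1 ⋆ u3 ⋆ u2


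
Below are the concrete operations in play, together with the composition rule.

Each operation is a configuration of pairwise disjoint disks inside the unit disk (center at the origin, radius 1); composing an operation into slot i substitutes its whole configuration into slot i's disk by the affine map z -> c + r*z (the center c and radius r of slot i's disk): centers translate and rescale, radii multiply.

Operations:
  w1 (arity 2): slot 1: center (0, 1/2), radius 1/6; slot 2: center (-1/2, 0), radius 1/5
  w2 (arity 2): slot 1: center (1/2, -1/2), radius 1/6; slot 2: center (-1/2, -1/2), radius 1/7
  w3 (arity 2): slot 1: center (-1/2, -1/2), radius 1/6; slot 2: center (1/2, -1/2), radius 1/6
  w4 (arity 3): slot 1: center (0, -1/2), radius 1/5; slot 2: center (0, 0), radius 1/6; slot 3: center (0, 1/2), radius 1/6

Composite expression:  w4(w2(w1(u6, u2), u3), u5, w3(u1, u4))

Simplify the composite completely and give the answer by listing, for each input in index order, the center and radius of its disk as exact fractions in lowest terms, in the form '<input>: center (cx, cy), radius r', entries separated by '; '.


u1: center (-1/12, 5/12), radius 1/36; u2: center (1/12, -3/5), radius 1/150; u3: center (-1/10, -3/5), radius 1/35; u4: center (1/12, 5/12), radius 1/36; u5: center (0, 0), radius 1/6; u6: center (1/10, -7/12), radius 1/180

Below w4, radii multiply path by path; the u-disk centers shift.
u6 passes through 3 substitutions, ending at center (1/10, -7/12), radius 1/180
u2 passes through 3 substitutions, ending at center (1/12, -3/5), radius 1/150
u3 passes through 2 substitutions, ending at center (-1/10, -3/5), radius 1/35
u5 passes through 1 substitution, ending at center (0, 0), radius 1/6
u1 passes through 2 substitutions, ending at center (-1/12, 5/12), radius 1/36
u4 passes through 2 substitutions, ending at center (1/12, 5/12), radius 1/36


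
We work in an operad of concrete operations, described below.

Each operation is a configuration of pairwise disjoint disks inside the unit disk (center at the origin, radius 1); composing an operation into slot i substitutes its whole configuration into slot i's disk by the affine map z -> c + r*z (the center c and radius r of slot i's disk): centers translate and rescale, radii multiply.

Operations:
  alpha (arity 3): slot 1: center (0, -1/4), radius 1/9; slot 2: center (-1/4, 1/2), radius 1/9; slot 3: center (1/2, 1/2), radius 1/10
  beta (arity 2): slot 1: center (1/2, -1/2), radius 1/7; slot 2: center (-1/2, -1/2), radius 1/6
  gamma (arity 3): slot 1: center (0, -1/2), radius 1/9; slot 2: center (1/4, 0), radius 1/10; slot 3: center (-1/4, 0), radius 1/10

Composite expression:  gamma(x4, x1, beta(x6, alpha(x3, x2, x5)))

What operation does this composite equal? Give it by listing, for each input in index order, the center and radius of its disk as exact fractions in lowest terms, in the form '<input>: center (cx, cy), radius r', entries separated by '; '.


x1: center (1/4, 0), radius 1/10; x2: center (-73/240, -1/24), radius 1/540; x3: center (-3/10, -13/240), radius 1/540; x4: center (0, -1/2), radius 1/9; x5: center (-7/24, -1/24), radius 1/600; x6: center (-1/5, -1/20), radius 1/70


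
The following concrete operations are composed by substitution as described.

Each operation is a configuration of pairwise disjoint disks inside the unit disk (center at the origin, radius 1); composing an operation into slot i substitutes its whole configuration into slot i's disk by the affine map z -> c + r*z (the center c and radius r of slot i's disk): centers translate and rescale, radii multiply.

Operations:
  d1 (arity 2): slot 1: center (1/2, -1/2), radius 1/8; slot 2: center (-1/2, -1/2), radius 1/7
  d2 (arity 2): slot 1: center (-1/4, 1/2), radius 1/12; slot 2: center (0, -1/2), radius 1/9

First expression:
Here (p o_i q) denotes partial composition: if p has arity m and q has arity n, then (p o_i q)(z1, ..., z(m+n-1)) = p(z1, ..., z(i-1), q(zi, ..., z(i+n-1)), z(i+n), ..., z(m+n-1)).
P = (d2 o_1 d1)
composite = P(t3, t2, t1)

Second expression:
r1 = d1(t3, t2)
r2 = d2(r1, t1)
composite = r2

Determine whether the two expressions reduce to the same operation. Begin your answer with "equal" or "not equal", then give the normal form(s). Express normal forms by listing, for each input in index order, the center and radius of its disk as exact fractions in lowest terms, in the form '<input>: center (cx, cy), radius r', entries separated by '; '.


equal — both sides give t1: center (0, -1/2), radius 1/9; t2: center (-7/24, 11/24), radius 1/84; t3: center (-5/24, 11/24), radius 1/96

Reducing the first expression gives t1: center (0, -1/2), radius 1/9; t2: center (-7/24, 11/24), radius 1/84; t3: center (-5/24, 11/24), radius 1/96
Reducing the second expression gives t1: center (0, -1/2), radius 1/9; t2: center (-7/24, 11/24), radius 1/84; t3: center (-5/24, 11/24), radius 1/96
The forms coincide; equal.


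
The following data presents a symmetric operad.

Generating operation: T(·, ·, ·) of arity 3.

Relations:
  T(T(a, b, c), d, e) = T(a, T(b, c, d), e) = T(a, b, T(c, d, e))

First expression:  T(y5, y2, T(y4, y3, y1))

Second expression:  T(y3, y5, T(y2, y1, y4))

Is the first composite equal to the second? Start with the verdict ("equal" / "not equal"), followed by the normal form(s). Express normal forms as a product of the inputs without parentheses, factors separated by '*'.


not equal: they reduce to y5 * y2 * y4 * y3 * y1 and y3 * y5 * y2 * y1 * y4

The first composite normalizes to y5 * y2 * y4 * y3 * y1
The second composite normalizes to y3 * y5 * y2 * y1 * y4
No match — not equal.


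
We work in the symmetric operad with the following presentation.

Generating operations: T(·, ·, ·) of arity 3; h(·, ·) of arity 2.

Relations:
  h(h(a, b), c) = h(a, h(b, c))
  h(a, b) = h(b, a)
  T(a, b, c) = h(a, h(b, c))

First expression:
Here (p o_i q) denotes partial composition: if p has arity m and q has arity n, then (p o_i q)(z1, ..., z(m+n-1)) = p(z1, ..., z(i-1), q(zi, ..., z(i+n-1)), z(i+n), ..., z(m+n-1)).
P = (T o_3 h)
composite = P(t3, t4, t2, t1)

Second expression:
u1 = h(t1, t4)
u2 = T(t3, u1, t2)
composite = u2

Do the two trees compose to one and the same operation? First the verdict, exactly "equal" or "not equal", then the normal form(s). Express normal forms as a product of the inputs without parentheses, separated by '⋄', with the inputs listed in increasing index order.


equal: each reduces to t1 ⋄ t2 ⋄ t3 ⋄ t4


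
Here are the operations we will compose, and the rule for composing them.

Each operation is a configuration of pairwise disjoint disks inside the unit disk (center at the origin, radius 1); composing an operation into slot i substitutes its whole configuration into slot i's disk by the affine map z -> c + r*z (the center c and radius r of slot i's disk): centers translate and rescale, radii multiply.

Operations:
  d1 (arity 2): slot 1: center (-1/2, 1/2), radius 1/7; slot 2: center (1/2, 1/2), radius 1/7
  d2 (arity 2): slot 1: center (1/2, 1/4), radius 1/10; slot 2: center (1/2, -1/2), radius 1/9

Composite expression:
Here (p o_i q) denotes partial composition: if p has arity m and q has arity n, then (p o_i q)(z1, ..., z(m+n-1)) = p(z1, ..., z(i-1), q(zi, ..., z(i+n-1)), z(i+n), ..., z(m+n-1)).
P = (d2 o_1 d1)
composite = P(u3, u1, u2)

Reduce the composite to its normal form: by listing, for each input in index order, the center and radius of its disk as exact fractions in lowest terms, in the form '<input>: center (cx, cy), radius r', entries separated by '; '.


u1: center (11/20, 3/10), radius 1/70; u2: center (1/2, -1/2), radius 1/9; u3: center (9/20, 3/10), radius 1/70

Each u-disk chains the slot maps above it in d2; radii multiply.
u3 passes through 2 substitutions, ending at center (9/20, 3/10), radius 1/70
u1 passes through 2 substitutions, ending at center (11/20, 3/10), radius 1/70
u2 passes through 1 substitution, ending at center (1/2, -1/2), radius 1/9


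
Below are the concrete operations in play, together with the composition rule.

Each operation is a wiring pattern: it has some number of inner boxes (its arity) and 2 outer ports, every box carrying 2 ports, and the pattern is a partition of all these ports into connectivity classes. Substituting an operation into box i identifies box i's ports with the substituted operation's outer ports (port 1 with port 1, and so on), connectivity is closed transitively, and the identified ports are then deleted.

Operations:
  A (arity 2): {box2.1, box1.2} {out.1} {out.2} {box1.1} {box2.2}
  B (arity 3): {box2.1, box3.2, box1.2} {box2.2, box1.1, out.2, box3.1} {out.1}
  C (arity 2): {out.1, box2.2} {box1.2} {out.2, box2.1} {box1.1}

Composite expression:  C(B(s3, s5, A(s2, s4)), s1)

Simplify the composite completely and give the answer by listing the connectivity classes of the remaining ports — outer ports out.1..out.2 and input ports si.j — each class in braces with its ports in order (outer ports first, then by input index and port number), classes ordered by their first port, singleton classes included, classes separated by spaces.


{out.1, s1.2} {out.2, s1.1} {s2.1} {s2.2, s4.1} {s3.1, s5.2} {s3.2, s5.1} {s4.2}

Connectivity passes through glued C-boundaries; trace each wire chain.
after A, the pattern on (s2, s4) reads {out.1} {out.2} {s2.1} {s2.2, s4.1} {s4.2} (out.j = its outer ports)
after B, the pattern on (s3, s5, s2, s4) reads {out.1} {out.2, s3.1, s5.2} {s2.1} {s2.2, s4.1} {s3.2, s5.1} {s4.2} (out.j = its outer ports)
after C, the pattern on (s3, s5, s2, s4, s1) reads {out.1, s1.2} {out.2, s1.1} {s2.1} {s2.2, s4.1} {s3.1, s5.2} {s3.2, s5.1} {s4.2} (out.j = its outer ports)


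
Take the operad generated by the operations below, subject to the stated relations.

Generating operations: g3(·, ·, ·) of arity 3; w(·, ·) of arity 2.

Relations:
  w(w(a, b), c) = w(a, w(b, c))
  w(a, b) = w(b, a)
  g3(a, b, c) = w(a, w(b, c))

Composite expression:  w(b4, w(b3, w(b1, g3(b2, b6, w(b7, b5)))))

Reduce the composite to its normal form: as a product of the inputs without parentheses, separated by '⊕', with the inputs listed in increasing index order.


Any arrangement under w is one operation, so sort the b-inputs.
w(b7, b5) linearizes to b7 ⊕ b5
g3(b2, b6, w(b7, b5)) linearizes to b2 ⊕ b6 ⊕ b7 ⊕ b5
w(b1, g3(b2, b6, w(b7, b5))) linearizes to b1 ⊕ b2 ⊕ b6 ⊕ b7 ⊕ b5
w(b3, w(b1, g3(b2, b6, w(b7, b5)))) linearizes to b3 ⊕ b1 ⊕ b2 ⊕ b6 ⊕ b7 ⊕ b5
w(b4, w(b3, w(b1, g3(b2, b6, w(b7, b5))))) linearizes to b4 ⊕ b3 ⊕ b1 ⊕ b2 ⊕ b6 ⊕ b7 ⊕ b5
sorting the factors by input index: b1 ⊕ b2 ⊕ b3 ⊕ b4 ⊕ b5 ⊕ b6 ⊕ b7

b1 ⊕ b2 ⊕ b3 ⊕ b4 ⊕ b5 ⊕ b6 ⊕ b7


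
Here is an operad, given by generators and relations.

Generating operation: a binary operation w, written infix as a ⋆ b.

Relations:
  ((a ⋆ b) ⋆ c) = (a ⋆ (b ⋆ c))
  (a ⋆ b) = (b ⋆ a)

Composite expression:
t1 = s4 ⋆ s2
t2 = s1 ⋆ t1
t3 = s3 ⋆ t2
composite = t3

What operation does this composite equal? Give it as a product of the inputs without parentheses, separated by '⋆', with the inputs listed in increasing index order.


Key point: w commutes, so take the s-inputs in any fixed order.
(s4 ⋆ s2) unparenthesizes to s4 ⋆ s2
(s1 ⋆ (s4 ⋆ s2)) unparenthesizes to s1 ⋆ s4 ⋆ s2
(s3 ⋆ (s1 ⋆ (s4 ⋆ s2))) unparenthesizes to s3 ⋆ s1 ⋆ s4 ⋆ s2
putting the inputs in ascending order: s1 ⋆ s2 ⋆ s3 ⋆ s4

s1 ⋆ s2 ⋆ s3 ⋆ s4


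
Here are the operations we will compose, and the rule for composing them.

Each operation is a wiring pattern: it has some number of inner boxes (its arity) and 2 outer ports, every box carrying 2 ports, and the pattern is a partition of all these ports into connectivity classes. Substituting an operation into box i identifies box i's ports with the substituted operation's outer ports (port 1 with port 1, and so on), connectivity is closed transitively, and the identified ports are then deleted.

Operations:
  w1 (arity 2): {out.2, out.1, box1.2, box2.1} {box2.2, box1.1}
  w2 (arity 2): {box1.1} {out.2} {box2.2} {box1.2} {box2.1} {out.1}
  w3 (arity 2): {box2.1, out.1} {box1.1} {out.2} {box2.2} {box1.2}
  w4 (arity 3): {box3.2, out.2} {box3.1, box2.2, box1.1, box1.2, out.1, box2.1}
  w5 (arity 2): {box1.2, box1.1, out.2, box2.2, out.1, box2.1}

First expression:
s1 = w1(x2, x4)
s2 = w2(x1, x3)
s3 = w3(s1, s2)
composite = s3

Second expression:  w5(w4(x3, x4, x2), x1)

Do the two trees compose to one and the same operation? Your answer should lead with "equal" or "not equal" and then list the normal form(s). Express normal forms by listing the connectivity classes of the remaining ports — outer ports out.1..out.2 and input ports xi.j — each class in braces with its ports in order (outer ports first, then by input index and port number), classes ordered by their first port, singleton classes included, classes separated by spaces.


not equal: they reduce to {out.1} {out.2} {x1.1} {x1.2} {x2.1, x4.2} {x2.2, x4.1} {x3.1} {x3.2} and {out.1, out.2, x1.1, x1.2, x2.1, x2.2, x3.1, x3.2, x4.1, x4.2}


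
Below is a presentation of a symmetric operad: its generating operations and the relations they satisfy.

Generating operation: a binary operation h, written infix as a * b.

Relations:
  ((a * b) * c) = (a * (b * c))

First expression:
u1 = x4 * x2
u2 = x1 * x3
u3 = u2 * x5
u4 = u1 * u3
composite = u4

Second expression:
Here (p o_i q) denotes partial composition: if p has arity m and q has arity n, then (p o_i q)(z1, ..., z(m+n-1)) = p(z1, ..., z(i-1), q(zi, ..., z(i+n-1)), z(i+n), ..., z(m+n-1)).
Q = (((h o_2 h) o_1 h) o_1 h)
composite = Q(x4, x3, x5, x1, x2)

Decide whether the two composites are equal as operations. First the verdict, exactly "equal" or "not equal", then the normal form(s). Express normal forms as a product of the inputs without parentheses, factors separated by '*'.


not equal; first: x4 * x2 * x1 * x3 * x5; second: x4 * x3 * x5 * x1 * x2

The first expression, normalized: x4 * x2 * x1 * x3 * x5
The second expression, normalized: x4 * x3 * x5 * x1 * x2
No match — not equal.


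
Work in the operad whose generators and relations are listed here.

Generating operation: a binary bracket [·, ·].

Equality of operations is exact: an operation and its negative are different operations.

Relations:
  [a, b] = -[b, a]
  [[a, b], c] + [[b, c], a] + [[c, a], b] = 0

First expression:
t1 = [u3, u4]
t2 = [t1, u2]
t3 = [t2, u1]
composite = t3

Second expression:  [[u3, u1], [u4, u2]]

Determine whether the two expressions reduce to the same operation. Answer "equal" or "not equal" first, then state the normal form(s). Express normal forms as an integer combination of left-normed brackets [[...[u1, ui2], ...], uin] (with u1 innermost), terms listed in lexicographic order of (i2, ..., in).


not equal — first [[[u1, u2], u3], u4] - [[[u1, u2], u4], u3] - [[[u1, u3], u4], u2] + [[[u1, u4], u3], u2], second [[[u1, u3], u2], u4] - [[[u1, u3], u4], u2]

The first composite normalizes to [[[u1, u2], u3], u4] - [[[u1, u2], u4], u3] - [[[u1, u3], u4], u2] + [[[u1, u4], u3], u2]
The second composite normalizes to [[[u1, u3], u2], u4] - [[[u1, u3], u4], u2]
The forms do not match — not equal.


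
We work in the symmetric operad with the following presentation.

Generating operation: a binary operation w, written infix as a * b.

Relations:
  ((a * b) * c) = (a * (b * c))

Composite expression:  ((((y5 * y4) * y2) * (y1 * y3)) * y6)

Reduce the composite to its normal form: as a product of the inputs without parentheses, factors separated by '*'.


y5 * y4 * y2 * y1 * y3 * y6

Associativity of w dissolves the nesting; only the y-input order survives.
(y5 * y4) linearizes to y5 * y4
((y5 * y4) * y2) linearizes to y5 * y4 * y2
(y1 * y3) linearizes to y1 * y3
(((y5 * y4) * y2) * (y1 * y3)) linearizes to y5 * y4 * y2 * y1 * y3
((((y5 * y4) * y2) * (y1 * y3)) * y6) linearizes to y5 * y4 * y2 * y1 * y3 * y6


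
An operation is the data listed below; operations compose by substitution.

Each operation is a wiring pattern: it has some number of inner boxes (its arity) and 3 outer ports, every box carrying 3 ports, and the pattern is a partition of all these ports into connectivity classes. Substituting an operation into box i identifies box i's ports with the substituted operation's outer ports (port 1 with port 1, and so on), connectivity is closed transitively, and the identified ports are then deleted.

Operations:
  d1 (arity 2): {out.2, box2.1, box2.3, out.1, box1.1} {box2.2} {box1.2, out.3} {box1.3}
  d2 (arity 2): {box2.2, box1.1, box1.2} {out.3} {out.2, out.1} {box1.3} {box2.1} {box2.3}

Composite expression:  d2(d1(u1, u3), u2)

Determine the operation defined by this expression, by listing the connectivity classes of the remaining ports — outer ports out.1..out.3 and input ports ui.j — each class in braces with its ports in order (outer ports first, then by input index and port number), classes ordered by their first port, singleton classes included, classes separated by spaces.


{out.1, out.2} {out.3} {u1.1, u2.2, u3.1, u3.3} {u1.2} {u1.3} {u2.1} {u2.3} {u3.2}

Two ports join when wires chain via d2-identified ports.
the subtree at d1 composes to {out.1, out.2, u1.1, u3.1, u3.3} {out.3, u1.2} {u1.3} {u3.2} on (u1, u3); out.j = own outer ports
the subtree at d2 composes to {out.1, out.2} {out.3} {u1.1, u2.2, u3.1, u3.3} {u1.2} {u1.3} {u2.1} {u2.3} {u3.2} on (u1, u3, u2); out.j = own outer ports


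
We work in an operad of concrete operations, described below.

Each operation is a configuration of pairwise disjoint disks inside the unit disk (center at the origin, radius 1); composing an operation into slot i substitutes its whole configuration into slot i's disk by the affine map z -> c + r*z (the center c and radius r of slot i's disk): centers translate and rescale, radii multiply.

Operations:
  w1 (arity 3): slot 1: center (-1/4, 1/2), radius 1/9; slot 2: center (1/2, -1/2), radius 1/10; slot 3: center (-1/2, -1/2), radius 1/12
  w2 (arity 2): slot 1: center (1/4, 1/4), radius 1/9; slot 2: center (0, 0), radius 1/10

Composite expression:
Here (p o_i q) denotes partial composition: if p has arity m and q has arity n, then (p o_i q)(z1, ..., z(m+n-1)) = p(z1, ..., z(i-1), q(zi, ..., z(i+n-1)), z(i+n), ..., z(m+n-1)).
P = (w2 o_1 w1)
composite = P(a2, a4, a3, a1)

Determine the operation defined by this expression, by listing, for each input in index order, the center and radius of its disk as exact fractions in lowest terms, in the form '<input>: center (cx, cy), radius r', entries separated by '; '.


a1: center (0, 0), radius 1/10; a2: center (2/9, 11/36), radius 1/81; a3: center (7/36, 7/36), radius 1/108; a4: center (11/36, 7/36), radius 1/90

Affine substitution under w2: radii multiply and a-centers shift.
a2 passes through 2 substitutions, ending at center (2/9, 11/36), radius 1/81
a4 passes through 2 substitutions, ending at center (11/36, 7/36), radius 1/90
a3 passes through 2 substitutions, ending at center (7/36, 7/36), radius 1/108
a1 passes through 1 substitution, ending at center (0, 0), radius 1/10


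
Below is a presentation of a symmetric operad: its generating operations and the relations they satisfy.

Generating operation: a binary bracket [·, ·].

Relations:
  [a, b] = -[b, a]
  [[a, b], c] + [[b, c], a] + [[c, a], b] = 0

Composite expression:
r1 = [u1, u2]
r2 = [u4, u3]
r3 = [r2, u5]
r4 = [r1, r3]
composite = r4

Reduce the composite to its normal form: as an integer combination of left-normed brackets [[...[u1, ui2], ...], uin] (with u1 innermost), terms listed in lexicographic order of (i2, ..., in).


-[[[[u1, u2], u3], u4], u5] + [[[[u1, u2], u4], u3], u5] + [[[[u1, u2], u5], u3], u4] - [[[[u1, u2], u5], u4], u3]

Skip Jacobi rewriting: expand, keep u1-initial words, read off terms.
Composite bracket: [[u1, u2], [[u4, u3], u5]]
Each bracket splits as ab - ba, giving 16 signed words (2^4 = 16).
Words beginning with u1 determine it all:
  u1u2u3u4u5 appears with sign -1, giving the term -[[[[u1, u2], u3], u4], u5]
  u1u2u4u3u5 appears with sign +1, giving the term +[[[[u1, u2], u4], u3], u5]
  u1u2u5u3u4 appears with sign +1, giving the term +[[[[u1, u2], u5], u3], u4]
  u1u2u5u4u3 appears with sign -1, giving the term -[[[[u1, u2], u5], u4], u3]


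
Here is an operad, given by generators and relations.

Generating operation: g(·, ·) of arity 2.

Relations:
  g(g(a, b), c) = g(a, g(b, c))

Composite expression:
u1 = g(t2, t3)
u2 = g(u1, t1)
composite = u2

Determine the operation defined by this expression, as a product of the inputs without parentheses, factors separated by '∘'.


All parenthesizations of g agree; list the t-inputs left to right.
g(t2, t3) unparenthesizes to t2 ∘ t3
g(g(t2, t3), t1) unparenthesizes to t2 ∘ t3 ∘ t1

t2 ∘ t3 ∘ t1


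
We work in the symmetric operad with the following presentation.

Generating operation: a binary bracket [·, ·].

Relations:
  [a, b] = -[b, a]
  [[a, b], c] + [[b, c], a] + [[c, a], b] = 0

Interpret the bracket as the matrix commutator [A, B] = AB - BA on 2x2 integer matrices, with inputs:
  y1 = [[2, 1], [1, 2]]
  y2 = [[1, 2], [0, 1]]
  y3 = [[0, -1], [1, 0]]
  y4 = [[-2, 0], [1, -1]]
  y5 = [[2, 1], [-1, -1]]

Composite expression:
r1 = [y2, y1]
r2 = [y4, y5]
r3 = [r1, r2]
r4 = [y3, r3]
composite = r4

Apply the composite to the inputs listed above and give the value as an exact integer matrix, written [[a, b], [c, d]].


[y2, y1] = [[2, 0], [0, -2]]
[y4, y5] = [[-1, -1], [2, 1]]
[[y2, y1], [y4, y5]] = [[0, -4], [-8, 0]]
[y3, [[y2, y1], [y4, y5]]] = [[12, 0], [0, -12]]

[[12, 0], [0, -12]]


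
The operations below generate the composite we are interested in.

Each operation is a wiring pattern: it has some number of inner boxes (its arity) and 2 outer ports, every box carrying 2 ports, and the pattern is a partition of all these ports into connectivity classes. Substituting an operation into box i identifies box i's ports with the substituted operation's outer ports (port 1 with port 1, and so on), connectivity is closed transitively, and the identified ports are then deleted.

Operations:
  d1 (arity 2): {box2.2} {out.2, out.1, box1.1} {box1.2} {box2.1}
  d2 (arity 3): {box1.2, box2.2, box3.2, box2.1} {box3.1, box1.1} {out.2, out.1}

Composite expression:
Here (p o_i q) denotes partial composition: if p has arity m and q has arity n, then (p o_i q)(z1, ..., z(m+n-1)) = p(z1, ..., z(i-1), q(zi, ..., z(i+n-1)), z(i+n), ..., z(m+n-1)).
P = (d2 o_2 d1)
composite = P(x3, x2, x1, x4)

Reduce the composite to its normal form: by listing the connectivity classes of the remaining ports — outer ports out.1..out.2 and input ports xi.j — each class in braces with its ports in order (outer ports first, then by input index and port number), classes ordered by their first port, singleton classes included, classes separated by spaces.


After gluing at d2, chains via deleted ports link the x-ports.
after d1, the pattern on (x2, x1) reads {out.1, out.2, x2.1} {x1.1} {x1.2} {x2.2} (out.j = its outer ports)
after d2, the pattern on (x3, x2, x1, x4) reads {out.1, out.2} {x1.1} {x1.2} {x2.1, x3.2, x4.2} {x2.2} {x3.1, x4.1} (out.j = its outer ports)

{out.1, out.2} {x1.1} {x1.2} {x2.1, x3.2, x4.2} {x2.2} {x3.1, x4.1}


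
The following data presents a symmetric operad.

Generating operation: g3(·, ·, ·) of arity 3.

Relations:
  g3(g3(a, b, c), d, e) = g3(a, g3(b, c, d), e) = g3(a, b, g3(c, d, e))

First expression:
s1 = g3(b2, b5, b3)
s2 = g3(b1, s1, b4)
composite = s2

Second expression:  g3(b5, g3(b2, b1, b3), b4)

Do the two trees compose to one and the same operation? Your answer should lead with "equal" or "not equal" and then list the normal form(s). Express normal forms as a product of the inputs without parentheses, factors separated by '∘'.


not equal; the first gives b1 ∘ b2 ∘ b5 ∘ b3 ∘ b4 and the second b5 ∘ b2 ∘ b1 ∘ b3 ∘ b4

Normal form of the first expression: b1 ∘ b2 ∘ b5 ∘ b3 ∘ b4
Normal form of the second expression: b5 ∘ b2 ∘ b1 ∘ b3 ∘ b4
The normal forms differ: not equal.


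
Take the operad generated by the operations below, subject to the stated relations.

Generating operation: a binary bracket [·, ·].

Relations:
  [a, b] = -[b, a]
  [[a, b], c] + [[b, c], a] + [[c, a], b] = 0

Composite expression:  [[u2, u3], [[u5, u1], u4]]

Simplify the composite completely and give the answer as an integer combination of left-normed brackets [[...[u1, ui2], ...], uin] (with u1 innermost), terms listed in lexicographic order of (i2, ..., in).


In the tensor algebra, words opening u1 carry the u1-anchored form.
Composite bracket: [[u2, u3], [[u5, u1], u4]]
Under [a, b] = ab - ba we get 16 signed associative words (2^4 = 16).
Coefficients come from the u1-initial words:
  from u1u5u4u2u3, sign +1: term +[[[[u1, u5], u4], u2], u3]
  from u1u5u4u3u2, sign -1: term -[[[[u1, u5], u4], u3], u2]

[[[[u1, u5], u4], u2], u3] - [[[[u1, u5], u4], u3], u2]


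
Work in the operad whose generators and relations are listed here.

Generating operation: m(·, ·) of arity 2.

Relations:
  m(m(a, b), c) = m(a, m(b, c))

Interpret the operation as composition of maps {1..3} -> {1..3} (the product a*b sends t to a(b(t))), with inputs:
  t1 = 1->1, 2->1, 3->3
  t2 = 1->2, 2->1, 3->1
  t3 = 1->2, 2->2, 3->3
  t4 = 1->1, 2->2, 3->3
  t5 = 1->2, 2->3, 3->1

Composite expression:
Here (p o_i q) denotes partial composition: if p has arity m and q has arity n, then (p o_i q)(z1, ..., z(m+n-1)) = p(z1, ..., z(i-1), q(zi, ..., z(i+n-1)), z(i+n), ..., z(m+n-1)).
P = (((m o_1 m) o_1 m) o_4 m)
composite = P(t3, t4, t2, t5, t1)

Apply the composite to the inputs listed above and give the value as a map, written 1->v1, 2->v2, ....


m(t3, t4) = 1->2, 2->2, 3->3
m(m(t3, t4), t2) = 1->2, 2->2, 3->2
m(t5, t1) = 1->2, 2->2, 3->1
m(m(m(t3, t4), t2), m(t5, t1)) = 1->2, 2->2, 3->2

1->2, 2->2, 3->2


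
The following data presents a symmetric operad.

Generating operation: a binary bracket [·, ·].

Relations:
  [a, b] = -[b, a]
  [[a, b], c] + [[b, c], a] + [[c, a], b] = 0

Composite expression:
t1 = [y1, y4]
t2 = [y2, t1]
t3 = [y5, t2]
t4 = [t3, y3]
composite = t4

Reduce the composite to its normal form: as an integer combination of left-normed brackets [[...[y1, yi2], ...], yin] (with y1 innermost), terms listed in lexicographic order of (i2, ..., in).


[[[[y1, y4], y2], y5], y3]

In the tensor algebra, words opening y1 carry the y1-anchored form.
Composite bracket: [[y5, [y2, [y1, y4]]], y3]
Each bracket splits as ab - ba, giving 16 signed words (2^4 = 16).
The y1-initial words carry the normal form:
  y1y4y2y5y3 (sign +1) contributes +[[[[y1, y4], y2], y5], y3]


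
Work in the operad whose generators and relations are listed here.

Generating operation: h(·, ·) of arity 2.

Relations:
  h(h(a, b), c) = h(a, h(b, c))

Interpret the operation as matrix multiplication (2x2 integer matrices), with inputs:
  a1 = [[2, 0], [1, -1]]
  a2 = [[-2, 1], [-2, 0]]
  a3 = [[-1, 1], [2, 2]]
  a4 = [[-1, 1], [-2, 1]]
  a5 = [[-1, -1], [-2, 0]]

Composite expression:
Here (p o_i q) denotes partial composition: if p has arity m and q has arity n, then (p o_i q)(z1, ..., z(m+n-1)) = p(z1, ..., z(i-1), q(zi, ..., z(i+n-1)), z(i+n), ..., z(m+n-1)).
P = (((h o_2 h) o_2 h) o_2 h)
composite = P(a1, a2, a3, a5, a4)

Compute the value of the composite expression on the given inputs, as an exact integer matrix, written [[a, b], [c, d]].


[[24, -16], [10, -8]]


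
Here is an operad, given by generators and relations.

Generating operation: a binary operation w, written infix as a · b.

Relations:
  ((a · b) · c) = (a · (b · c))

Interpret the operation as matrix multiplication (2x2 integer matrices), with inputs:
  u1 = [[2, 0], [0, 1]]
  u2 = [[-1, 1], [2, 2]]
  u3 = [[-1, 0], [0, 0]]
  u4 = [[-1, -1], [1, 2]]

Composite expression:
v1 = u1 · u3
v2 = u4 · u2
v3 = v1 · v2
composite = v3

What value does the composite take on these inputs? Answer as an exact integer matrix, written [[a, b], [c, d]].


(u1 · u3) = [[-2, 0], [0, 0]]
(u4 · u2) = [[-1, -3], [3, 5]]
((u1 · u3) · (u4 · u2)) = [[2, 6], [0, 0]]

[[2, 6], [0, 0]]


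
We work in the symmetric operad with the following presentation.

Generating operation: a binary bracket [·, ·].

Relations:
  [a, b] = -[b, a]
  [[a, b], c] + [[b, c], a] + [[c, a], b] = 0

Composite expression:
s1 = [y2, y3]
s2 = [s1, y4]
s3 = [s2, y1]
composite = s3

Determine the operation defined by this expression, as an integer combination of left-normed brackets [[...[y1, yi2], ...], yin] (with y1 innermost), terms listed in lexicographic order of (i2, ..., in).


-[[[y1, y2], y3], y4] + [[[y1, y3], y2], y4] + [[[y1, y4], y2], y3] - [[[y1, y4], y3], y2]

Left-normed coefficients sit on the y1-initial expansion words.
Composite bracket: [[[y2, y3], y4], y1]
Each bracket splits as ab - ba, giving 8 signed words (2^3 = 8).
Words beginning with y1 determine it all:
  y1y2y3y4 appears with sign -1, giving the term -[[[y1, y2], y3], y4]
  y1y3y2y4 appears with sign +1, giving the term +[[[y1, y3], y2], y4]
  y1y4y2y3 appears with sign +1, giving the term +[[[y1, y4], y2], y3]
  y1y4y3y2 appears with sign -1, giving the term -[[[y1, y4], y3], y2]


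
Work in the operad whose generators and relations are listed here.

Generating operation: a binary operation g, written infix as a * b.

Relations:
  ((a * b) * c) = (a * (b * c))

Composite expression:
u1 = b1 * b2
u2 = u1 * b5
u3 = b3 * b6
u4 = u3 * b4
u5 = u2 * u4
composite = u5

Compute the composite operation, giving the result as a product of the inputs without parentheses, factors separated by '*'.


b1 * b2 * b5 * b3 * b6 * b4

Key point: g is associative — brackets drop, the b-order remains.
(b1 * b2) linearizes to b1 * b2
((b1 * b2) * b5) linearizes to b1 * b2 * b5
(b3 * b6) linearizes to b3 * b6
((b3 * b6) * b4) linearizes to b3 * b6 * b4
(((b1 * b2) * b5) * ((b3 * b6) * b4)) linearizes to b1 * b2 * b5 * b3 * b6 * b4


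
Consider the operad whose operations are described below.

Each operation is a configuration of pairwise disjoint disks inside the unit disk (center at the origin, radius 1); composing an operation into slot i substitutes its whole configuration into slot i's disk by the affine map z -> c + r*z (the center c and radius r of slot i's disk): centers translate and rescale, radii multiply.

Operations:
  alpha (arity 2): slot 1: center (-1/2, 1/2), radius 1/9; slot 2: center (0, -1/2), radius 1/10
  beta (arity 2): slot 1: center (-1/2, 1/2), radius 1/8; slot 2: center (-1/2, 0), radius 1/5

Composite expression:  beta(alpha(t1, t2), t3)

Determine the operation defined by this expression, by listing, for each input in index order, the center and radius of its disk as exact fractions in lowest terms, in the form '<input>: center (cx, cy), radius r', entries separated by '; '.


Follow each t-input down from beta: c' goes to c + r*c', radius to r*r'.
t1 passes through 2 substitutions, ending at center (-9/16, 9/16), radius 1/72
t2 passes through 2 substitutions, ending at center (-1/2, 7/16), radius 1/80
t3 passes through 1 substitution, ending at center (-1/2, 0), radius 1/5

t1: center (-9/16, 9/16), radius 1/72; t2: center (-1/2, 7/16), radius 1/80; t3: center (-1/2, 0), radius 1/5


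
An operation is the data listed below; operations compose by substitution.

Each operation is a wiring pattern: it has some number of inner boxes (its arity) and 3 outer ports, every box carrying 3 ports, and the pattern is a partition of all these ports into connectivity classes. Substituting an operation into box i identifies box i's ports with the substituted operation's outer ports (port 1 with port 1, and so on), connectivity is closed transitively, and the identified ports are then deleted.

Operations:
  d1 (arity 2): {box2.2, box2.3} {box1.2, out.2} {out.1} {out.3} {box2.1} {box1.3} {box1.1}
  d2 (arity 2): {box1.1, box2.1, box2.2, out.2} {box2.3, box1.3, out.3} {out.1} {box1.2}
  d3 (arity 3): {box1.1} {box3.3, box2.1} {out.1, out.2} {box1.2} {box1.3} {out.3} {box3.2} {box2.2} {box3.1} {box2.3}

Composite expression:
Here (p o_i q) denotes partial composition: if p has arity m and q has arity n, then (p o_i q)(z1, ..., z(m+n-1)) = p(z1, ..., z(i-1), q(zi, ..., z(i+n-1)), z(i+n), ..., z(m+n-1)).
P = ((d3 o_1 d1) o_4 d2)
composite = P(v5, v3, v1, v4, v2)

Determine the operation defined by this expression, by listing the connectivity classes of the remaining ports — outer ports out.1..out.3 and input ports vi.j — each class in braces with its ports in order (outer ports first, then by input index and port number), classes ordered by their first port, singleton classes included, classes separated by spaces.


Two ports join when wires chain via d3-identified ports.
through d1, on inputs (v5, v3): {out.1} {out.2, v5.2} {out.3} {v3.1} {v3.2, v3.3} {v5.1} {v5.3} (out.j = stage outer ports)
through d2, on inputs (v4, v2): {out.1} {out.2, v2.1, v2.2, v4.1} {out.3, v2.3, v4.3} {v4.2} (out.j = stage outer ports)
through d3, on inputs (v5, v3, v1, v4, v2): {out.1, out.2} {out.3} {v1.1, v2.3, v4.3} {v1.2} {v1.3} {v2.1, v2.2, v4.1} {v3.1} {v3.2, v3.3} {v4.2} {v5.1} {v5.2} {v5.3} (out.j = stage outer ports)

{out.1, out.2} {out.3} {v1.1, v2.3, v4.3} {v1.2} {v1.3} {v2.1, v2.2, v4.1} {v3.1} {v3.2, v3.3} {v4.2} {v5.1} {v5.2} {v5.3}


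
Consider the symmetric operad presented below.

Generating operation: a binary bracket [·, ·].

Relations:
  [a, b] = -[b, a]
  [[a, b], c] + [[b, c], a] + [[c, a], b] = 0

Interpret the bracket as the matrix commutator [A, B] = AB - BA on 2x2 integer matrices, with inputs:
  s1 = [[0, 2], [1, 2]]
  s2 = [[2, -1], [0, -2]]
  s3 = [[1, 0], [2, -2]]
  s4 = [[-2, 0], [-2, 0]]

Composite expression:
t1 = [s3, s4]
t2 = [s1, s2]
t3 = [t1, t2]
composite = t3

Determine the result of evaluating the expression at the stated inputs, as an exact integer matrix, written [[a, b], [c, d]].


[[12, 0], [4, -12]]

[s3, s4] = [[0, 0], [2, 0]]
[s1, s2] = [[1, -6], [4, -1]]
[[s3, s4], [s1, s2]] = [[12, 0], [4, -12]]


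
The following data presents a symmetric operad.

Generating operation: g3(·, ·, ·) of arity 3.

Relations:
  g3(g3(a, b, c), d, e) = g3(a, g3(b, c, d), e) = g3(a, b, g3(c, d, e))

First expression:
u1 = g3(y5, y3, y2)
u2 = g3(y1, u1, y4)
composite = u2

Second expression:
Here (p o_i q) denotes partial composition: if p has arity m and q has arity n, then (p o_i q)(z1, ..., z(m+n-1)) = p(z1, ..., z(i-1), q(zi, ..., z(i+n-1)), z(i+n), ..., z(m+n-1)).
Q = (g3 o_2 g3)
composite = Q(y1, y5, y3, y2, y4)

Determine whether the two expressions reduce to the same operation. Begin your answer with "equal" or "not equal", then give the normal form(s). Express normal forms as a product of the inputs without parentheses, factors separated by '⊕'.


equal; both compose to y1 ⊕ y5 ⊕ y3 ⊕ y2 ⊕ y4


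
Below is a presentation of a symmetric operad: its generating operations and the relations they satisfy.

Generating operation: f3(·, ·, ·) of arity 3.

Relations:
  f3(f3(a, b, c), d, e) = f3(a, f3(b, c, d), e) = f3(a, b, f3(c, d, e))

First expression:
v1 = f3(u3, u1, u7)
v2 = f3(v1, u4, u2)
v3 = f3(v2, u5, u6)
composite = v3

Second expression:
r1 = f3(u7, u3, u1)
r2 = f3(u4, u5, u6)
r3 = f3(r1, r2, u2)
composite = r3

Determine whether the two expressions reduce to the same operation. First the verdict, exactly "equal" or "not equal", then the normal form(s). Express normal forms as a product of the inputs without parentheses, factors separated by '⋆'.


not equal: they reduce to u3 ⋆ u1 ⋆ u7 ⋆ u4 ⋆ u2 ⋆ u5 ⋆ u6 and u7 ⋆ u3 ⋆ u1 ⋆ u4 ⋆ u5 ⋆ u6 ⋆ u2

The first expression reduces to u3 ⋆ u1 ⋆ u7 ⋆ u4 ⋆ u2 ⋆ u5 ⋆ u6
The second expression reduces to u7 ⋆ u3 ⋆ u1 ⋆ u4 ⋆ u5 ⋆ u6 ⋆ u2
They disagree, so not equal.


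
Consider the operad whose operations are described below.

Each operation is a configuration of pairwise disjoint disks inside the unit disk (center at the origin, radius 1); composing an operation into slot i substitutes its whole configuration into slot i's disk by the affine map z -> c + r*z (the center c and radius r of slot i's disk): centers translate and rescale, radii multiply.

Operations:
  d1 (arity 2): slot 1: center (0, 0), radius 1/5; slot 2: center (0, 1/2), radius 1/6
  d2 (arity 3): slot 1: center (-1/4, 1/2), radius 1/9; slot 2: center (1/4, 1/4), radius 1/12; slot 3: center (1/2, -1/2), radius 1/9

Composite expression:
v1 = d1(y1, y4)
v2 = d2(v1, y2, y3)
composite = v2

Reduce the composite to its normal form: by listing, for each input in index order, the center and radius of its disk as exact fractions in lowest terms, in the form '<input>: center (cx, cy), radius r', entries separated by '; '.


y1: center (-1/4, 1/2), radius 1/45; y2: center (1/4, 1/4), radius 1/12; y3: center (1/2, -1/2), radius 1/9; y4: center (-1/4, 5/9), radius 1/54


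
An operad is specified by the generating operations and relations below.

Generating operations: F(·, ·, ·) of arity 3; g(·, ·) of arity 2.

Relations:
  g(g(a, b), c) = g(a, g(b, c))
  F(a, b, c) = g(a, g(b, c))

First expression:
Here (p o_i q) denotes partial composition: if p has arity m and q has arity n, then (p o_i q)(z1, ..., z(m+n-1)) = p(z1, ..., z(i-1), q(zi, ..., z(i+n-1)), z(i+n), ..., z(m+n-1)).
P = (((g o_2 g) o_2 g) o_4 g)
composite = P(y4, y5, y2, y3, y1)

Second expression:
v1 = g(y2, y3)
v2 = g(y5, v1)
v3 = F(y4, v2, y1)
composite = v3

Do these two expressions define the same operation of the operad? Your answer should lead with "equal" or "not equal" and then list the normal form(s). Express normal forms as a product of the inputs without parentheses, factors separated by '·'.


equal — both sides give y4 · y5 · y2 · y3 · y1


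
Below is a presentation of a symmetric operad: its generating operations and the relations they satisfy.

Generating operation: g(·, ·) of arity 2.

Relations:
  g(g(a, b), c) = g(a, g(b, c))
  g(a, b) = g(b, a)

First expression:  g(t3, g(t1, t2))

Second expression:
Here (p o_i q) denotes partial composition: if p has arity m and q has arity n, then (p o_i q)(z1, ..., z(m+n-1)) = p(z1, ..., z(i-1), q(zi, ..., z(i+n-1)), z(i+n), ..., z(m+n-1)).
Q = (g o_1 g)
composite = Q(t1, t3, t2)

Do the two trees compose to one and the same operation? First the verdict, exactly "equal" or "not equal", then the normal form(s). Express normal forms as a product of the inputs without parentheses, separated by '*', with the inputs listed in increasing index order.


The first composite normalizes to t1 * t2 * t3
The second composite normalizes to t1 * t2 * t3
Both agree, so they are equal.

equal: each reduces to t1 * t2 * t3
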